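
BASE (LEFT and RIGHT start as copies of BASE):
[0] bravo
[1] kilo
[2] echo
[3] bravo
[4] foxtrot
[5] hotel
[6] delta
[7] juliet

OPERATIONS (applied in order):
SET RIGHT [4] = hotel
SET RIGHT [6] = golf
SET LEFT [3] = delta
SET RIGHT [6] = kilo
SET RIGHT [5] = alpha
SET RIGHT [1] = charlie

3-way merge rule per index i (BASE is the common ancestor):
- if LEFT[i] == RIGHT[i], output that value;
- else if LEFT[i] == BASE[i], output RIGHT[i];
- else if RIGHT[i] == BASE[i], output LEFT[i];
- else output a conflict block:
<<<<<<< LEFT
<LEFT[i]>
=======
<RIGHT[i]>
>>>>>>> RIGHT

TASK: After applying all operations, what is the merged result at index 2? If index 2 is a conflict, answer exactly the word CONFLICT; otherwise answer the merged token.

Final LEFT:  [bravo, kilo, echo, delta, foxtrot, hotel, delta, juliet]
Final RIGHT: [bravo, charlie, echo, bravo, hotel, alpha, kilo, juliet]
i=0: L=bravo R=bravo -> agree -> bravo
i=1: L=kilo=BASE, R=charlie -> take RIGHT -> charlie
i=2: L=echo R=echo -> agree -> echo
i=3: L=delta, R=bravo=BASE -> take LEFT -> delta
i=4: L=foxtrot=BASE, R=hotel -> take RIGHT -> hotel
i=5: L=hotel=BASE, R=alpha -> take RIGHT -> alpha
i=6: L=delta=BASE, R=kilo -> take RIGHT -> kilo
i=7: L=juliet R=juliet -> agree -> juliet
Index 2 -> echo

Answer: echo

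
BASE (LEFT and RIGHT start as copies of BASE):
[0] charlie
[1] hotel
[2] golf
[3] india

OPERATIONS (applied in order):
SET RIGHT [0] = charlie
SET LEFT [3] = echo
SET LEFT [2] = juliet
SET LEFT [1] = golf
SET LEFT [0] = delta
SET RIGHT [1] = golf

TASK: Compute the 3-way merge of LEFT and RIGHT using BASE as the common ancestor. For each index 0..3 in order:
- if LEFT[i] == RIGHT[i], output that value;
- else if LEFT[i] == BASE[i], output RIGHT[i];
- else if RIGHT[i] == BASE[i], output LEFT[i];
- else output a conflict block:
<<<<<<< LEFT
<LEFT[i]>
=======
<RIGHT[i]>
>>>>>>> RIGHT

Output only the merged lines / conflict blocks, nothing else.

Answer: delta
golf
juliet
echo

Derivation:
Final LEFT:  [delta, golf, juliet, echo]
Final RIGHT: [charlie, golf, golf, india]
i=0: L=delta, R=charlie=BASE -> take LEFT -> delta
i=1: L=golf R=golf -> agree -> golf
i=2: L=juliet, R=golf=BASE -> take LEFT -> juliet
i=3: L=echo, R=india=BASE -> take LEFT -> echo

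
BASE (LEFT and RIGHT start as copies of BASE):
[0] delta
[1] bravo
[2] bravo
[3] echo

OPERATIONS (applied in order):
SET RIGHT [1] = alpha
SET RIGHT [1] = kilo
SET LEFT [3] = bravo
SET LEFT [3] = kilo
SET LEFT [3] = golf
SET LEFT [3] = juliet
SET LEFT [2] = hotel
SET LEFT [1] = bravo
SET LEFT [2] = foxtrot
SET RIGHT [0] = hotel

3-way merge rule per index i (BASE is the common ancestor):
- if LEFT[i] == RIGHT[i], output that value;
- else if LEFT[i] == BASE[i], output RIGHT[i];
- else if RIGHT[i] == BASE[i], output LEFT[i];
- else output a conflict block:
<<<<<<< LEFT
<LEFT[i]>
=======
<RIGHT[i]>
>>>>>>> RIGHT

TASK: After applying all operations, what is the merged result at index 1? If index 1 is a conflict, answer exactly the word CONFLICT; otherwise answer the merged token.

Final LEFT:  [delta, bravo, foxtrot, juliet]
Final RIGHT: [hotel, kilo, bravo, echo]
i=0: L=delta=BASE, R=hotel -> take RIGHT -> hotel
i=1: L=bravo=BASE, R=kilo -> take RIGHT -> kilo
i=2: L=foxtrot, R=bravo=BASE -> take LEFT -> foxtrot
i=3: L=juliet, R=echo=BASE -> take LEFT -> juliet
Index 1 -> kilo

Answer: kilo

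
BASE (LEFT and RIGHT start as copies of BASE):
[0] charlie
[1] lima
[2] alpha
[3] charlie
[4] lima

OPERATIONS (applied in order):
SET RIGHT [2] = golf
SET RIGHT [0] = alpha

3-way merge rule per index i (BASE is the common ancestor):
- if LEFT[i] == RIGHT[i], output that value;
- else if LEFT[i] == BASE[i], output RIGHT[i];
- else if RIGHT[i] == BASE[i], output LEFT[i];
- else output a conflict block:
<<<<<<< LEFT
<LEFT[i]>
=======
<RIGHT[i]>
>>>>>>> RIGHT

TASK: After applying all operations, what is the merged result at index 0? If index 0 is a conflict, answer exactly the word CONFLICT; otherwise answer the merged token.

Final LEFT:  [charlie, lima, alpha, charlie, lima]
Final RIGHT: [alpha, lima, golf, charlie, lima]
i=0: L=charlie=BASE, R=alpha -> take RIGHT -> alpha
i=1: L=lima R=lima -> agree -> lima
i=2: L=alpha=BASE, R=golf -> take RIGHT -> golf
i=3: L=charlie R=charlie -> agree -> charlie
i=4: L=lima R=lima -> agree -> lima
Index 0 -> alpha

Answer: alpha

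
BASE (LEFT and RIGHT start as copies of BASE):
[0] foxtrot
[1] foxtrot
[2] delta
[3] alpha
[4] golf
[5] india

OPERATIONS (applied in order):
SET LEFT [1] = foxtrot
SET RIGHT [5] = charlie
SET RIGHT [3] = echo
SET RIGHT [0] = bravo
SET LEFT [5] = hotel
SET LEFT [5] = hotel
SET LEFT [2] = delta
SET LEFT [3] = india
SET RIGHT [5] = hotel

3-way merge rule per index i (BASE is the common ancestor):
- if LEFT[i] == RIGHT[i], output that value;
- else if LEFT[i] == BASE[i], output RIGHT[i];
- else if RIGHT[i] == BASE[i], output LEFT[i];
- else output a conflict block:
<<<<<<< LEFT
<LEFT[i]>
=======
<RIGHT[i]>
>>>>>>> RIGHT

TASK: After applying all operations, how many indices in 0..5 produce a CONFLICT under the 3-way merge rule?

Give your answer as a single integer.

Final LEFT:  [foxtrot, foxtrot, delta, india, golf, hotel]
Final RIGHT: [bravo, foxtrot, delta, echo, golf, hotel]
i=0: L=foxtrot=BASE, R=bravo -> take RIGHT -> bravo
i=1: L=foxtrot R=foxtrot -> agree -> foxtrot
i=2: L=delta R=delta -> agree -> delta
i=3: BASE=alpha L=india R=echo all differ -> CONFLICT
i=4: L=golf R=golf -> agree -> golf
i=5: L=hotel R=hotel -> agree -> hotel
Conflict count: 1

Answer: 1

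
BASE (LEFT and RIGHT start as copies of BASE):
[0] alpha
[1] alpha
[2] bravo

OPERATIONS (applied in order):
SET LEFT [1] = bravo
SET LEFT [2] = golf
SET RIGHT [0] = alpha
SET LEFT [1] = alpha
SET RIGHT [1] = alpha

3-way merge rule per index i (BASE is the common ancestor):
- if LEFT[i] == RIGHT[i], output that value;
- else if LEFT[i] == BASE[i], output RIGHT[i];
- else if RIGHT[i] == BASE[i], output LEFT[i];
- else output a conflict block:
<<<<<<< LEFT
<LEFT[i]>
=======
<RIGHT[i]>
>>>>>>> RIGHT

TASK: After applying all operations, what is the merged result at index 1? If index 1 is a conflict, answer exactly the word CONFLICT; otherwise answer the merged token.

Final LEFT:  [alpha, alpha, golf]
Final RIGHT: [alpha, alpha, bravo]
i=0: L=alpha R=alpha -> agree -> alpha
i=1: L=alpha R=alpha -> agree -> alpha
i=2: L=golf, R=bravo=BASE -> take LEFT -> golf
Index 1 -> alpha

Answer: alpha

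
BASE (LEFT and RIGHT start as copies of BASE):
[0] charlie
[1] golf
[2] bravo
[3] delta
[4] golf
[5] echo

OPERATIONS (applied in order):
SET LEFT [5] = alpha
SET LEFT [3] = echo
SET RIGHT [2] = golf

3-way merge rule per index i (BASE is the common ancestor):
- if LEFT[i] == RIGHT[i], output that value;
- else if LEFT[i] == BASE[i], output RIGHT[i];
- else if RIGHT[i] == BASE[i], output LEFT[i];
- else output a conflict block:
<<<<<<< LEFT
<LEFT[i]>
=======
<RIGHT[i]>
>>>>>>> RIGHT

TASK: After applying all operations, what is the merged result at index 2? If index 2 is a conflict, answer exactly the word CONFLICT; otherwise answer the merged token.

Final LEFT:  [charlie, golf, bravo, echo, golf, alpha]
Final RIGHT: [charlie, golf, golf, delta, golf, echo]
i=0: L=charlie R=charlie -> agree -> charlie
i=1: L=golf R=golf -> agree -> golf
i=2: L=bravo=BASE, R=golf -> take RIGHT -> golf
i=3: L=echo, R=delta=BASE -> take LEFT -> echo
i=4: L=golf R=golf -> agree -> golf
i=5: L=alpha, R=echo=BASE -> take LEFT -> alpha
Index 2 -> golf

Answer: golf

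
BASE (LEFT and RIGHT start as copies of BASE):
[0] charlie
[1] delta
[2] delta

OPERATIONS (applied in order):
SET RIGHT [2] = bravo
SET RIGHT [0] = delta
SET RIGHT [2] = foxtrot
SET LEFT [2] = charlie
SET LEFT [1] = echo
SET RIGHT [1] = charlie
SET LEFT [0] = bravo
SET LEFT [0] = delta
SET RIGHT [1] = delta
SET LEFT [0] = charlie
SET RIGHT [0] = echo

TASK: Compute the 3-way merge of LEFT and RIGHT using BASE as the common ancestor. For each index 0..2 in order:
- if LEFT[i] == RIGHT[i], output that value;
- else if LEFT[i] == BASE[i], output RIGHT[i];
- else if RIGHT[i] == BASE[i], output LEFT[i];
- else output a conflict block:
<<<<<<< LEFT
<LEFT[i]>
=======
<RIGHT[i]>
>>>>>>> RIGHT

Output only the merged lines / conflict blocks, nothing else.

Answer: echo
echo
<<<<<<< LEFT
charlie
=======
foxtrot
>>>>>>> RIGHT

Derivation:
Final LEFT:  [charlie, echo, charlie]
Final RIGHT: [echo, delta, foxtrot]
i=0: L=charlie=BASE, R=echo -> take RIGHT -> echo
i=1: L=echo, R=delta=BASE -> take LEFT -> echo
i=2: BASE=delta L=charlie R=foxtrot all differ -> CONFLICT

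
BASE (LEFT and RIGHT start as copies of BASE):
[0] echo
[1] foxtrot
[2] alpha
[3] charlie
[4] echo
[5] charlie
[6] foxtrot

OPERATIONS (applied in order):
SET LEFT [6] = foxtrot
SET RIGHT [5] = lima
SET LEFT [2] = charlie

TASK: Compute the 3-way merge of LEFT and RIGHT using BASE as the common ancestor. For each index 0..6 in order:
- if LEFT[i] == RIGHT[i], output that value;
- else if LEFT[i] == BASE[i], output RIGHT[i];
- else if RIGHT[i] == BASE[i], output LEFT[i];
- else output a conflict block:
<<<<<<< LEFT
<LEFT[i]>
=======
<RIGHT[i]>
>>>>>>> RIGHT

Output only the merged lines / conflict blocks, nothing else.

Answer: echo
foxtrot
charlie
charlie
echo
lima
foxtrot

Derivation:
Final LEFT:  [echo, foxtrot, charlie, charlie, echo, charlie, foxtrot]
Final RIGHT: [echo, foxtrot, alpha, charlie, echo, lima, foxtrot]
i=0: L=echo R=echo -> agree -> echo
i=1: L=foxtrot R=foxtrot -> agree -> foxtrot
i=2: L=charlie, R=alpha=BASE -> take LEFT -> charlie
i=3: L=charlie R=charlie -> agree -> charlie
i=4: L=echo R=echo -> agree -> echo
i=5: L=charlie=BASE, R=lima -> take RIGHT -> lima
i=6: L=foxtrot R=foxtrot -> agree -> foxtrot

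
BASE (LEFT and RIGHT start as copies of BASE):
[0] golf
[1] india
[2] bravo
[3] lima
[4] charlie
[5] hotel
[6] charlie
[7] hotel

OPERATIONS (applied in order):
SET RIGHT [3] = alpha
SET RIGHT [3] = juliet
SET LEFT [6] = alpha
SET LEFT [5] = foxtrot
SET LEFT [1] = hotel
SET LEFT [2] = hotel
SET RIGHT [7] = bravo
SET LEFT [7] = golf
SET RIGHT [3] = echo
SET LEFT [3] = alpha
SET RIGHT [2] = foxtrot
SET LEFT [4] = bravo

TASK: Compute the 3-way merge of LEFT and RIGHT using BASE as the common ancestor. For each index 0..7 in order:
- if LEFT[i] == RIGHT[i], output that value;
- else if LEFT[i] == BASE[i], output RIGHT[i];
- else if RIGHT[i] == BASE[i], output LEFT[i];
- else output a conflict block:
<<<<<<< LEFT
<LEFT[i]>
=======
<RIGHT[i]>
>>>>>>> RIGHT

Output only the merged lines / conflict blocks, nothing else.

Final LEFT:  [golf, hotel, hotel, alpha, bravo, foxtrot, alpha, golf]
Final RIGHT: [golf, india, foxtrot, echo, charlie, hotel, charlie, bravo]
i=0: L=golf R=golf -> agree -> golf
i=1: L=hotel, R=india=BASE -> take LEFT -> hotel
i=2: BASE=bravo L=hotel R=foxtrot all differ -> CONFLICT
i=3: BASE=lima L=alpha R=echo all differ -> CONFLICT
i=4: L=bravo, R=charlie=BASE -> take LEFT -> bravo
i=5: L=foxtrot, R=hotel=BASE -> take LEFT -> foxtrot
i=6: L=alpha, R=charlie=BASE -> take LEFT -> alpha
i=7: BASE=hotel L=golf R=bravo all differ -> CONFLICT

Answer: golf
hotel
<<<<<<< LEFT
hotel
=======
foxtrot
>>>>>>> RIGHT
<<<<<<< LEFT
alpha
=======
echo
>>>>>>> RIGHT
bravo
foxtrot
alpha
<<<<<<< LEFT
golf
=======
bravo
>>>>>>> RIGHT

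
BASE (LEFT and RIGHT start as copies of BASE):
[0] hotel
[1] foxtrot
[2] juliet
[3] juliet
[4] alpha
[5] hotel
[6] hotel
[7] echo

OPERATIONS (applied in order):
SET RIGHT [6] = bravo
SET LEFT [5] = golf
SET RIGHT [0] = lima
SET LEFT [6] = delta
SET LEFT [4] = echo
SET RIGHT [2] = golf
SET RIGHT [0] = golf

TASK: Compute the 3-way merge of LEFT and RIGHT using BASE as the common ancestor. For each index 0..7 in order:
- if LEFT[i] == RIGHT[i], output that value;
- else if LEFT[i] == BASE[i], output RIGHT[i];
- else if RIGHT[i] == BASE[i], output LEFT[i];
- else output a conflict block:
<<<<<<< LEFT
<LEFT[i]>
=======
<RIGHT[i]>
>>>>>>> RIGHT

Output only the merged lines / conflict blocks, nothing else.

Answer: golf
foxtrot
golf
juliet
echo
golf
<<<<<<< LEFT
delta
=======
bravo
>>>>>>> RIGHT
echo

Derivation:
Final LEFT:  [hotel, foxtrot, juliet, juliet, echo, golf, delta, echo]
Final RIGHT: [golf, foxtrot, golf, juliet, alpha, hotel, bravo, echo]
i=0: L=hotel=BASE, R=golf -> take RIGHT -> golf
i=1: L=foxtrot R=foxtrot -> agree -> foxtrot
i=2: L=juliet=BASE, R=golf -> take RIGHT -> golf
i=3: L=juliet R=juliet -> agree -> juliet
i=4: L=echo, R=alpha=BASE -> take LEFT -> echo
i=5: L=golf, R=hotel=BASE -> take LEFT -> golf
i=6: BASE=hotel L=delta R=bravo all differ -> CONFLICT
i=7: L=echo R=echo -> agree -> echo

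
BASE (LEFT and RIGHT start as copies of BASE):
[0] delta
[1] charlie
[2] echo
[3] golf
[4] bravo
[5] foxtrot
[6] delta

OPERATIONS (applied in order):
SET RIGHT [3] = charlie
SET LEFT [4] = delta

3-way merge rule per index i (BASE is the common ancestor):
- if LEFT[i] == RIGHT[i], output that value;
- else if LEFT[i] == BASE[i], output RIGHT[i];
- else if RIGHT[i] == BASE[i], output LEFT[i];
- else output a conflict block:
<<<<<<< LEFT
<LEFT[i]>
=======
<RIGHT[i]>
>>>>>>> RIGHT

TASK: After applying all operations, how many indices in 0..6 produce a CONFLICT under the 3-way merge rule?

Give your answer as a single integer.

Final LEFT:  [delta, charlie, echo, golf, delta, foxtrot, delta]
Final RIGHT: [delta, charlie, echo, charlie, bravo, foxtrot, delta]
i=0: L=delta R=delta -> agree -> delta
i=1: L=charlie R=charlie -> agree -> charlie
i=2: L=echo R=echo -> agree -> echo
i=3: L=golf=BASE, R=charlie -> take RIGHT -> charlie
i=4: L=delta, R=bravo=BASE -> take LEFT -> delta
i=5: L=foxtrot R=foxtrot -> agree -> foxtrot
i=6: L=delta R=delta -> agree -> delta
Conflict count: 0

Answer: 0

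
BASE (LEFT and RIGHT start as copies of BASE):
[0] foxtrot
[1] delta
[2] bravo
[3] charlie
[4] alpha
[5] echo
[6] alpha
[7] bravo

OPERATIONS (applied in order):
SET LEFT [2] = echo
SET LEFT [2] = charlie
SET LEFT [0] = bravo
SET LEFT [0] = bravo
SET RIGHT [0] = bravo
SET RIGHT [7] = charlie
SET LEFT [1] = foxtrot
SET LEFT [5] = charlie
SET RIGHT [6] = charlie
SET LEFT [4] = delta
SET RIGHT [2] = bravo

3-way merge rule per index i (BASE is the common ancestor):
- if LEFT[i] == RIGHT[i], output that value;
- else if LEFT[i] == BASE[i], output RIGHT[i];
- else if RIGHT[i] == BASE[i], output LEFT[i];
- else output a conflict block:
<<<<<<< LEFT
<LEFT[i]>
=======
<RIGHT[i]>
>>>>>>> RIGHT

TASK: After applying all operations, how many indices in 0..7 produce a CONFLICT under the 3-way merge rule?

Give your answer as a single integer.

Final LEFT:  [bravo, foxtrot, charlie, charlie, delta, charlie, alpha, bravo]
Final RIGHT: [bravo, delta, bravo, charlie, alpha, echo, charlie, charlie]
i=0: L=bravo R=bravo -> agree -> bravo
i=1: L=foxtrot, R=delta=BASE -> take LEFT -> foxtrot
i=2: L=charlie, R=bravo=BASE -> take LEFT -> charlie
i=3: L=charlie R=charlie -> agree -> charlie
i=4: L=delta, R=alpha=BASE -> take LEFT -> delta
i=5: L=charlie, R=echo=BASE -> take LEFT -> charlie
i=6: L=alpha=BASE, R=charlie -> take RIGHT -> charlie
i=7: L=bravo=BASE, R=charlie -> take RIGHT -> charlie
Conflict count: 0

Answer: 0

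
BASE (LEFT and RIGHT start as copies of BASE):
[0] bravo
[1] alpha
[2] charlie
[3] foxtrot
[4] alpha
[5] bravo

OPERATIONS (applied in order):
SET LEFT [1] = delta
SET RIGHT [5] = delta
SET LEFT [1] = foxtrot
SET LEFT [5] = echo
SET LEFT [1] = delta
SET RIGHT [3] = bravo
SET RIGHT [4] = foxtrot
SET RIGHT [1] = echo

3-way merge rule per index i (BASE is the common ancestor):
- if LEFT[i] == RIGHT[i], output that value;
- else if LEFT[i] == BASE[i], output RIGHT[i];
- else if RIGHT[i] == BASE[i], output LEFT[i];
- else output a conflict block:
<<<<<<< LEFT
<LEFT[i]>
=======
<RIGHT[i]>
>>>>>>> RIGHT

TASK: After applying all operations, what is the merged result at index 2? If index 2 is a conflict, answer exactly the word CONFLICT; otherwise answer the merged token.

Answer: charlie

Derivation:
Final LEFT:  [bravo, delta, charlie, foxtrot, alpha, echo]
Final RIGHT: [bravo, echo, charlie, bravo, foxtrot, delta]
i=0: L=bravo R=bravo -> agree -> bravo
i=1: BASE=alpha L=delta R=echo all differ -> CONFLICT
i=2: L=charlie R=charlie -> agree -> charlie
i=3: L=foxtrot=BASE, R=bravo -> take RIGHT -> bravo
i=4: L=alpha=BASE, R=foxtrot -> take RIGHT -> foxtrot
i=5: BASE=bravo L=echo R=delta all differ -> CONFLICT
Index 2 -> charlie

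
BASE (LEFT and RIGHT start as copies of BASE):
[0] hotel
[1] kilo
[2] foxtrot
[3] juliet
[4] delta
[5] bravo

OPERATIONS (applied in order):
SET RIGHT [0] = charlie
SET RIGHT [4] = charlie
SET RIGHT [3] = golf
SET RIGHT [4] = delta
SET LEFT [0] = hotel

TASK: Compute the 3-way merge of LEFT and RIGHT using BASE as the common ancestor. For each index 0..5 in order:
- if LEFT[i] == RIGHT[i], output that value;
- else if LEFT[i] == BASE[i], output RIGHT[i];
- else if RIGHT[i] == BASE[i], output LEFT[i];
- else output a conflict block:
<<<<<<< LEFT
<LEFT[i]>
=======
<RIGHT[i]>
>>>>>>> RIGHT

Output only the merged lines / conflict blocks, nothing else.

Answer: charlie
kilo
foxtrot
golf
delta
bravo

Derivation:
Final LEFT:  [hotel, kilo, foxtrot, juliet, delta, bravo]
Final RIGHT: [charlie, kilo, foxtrot, golf, delta, bravo]
i=0: L=hotel=BASE, R=charlie -> take RIGHT -> charlie
i=1: L=kilo R=kilo -> agree -> kilo
i=2: L=foxtrot R=foxtrot -> agree -> foxtrot
i=3: L=juliet=BASE, R=golf -> take RIGHT -> golf
i=4: L=delta R=delta -> agree -> delta
i=5: L=bravo R=bravo -> agree -> bravo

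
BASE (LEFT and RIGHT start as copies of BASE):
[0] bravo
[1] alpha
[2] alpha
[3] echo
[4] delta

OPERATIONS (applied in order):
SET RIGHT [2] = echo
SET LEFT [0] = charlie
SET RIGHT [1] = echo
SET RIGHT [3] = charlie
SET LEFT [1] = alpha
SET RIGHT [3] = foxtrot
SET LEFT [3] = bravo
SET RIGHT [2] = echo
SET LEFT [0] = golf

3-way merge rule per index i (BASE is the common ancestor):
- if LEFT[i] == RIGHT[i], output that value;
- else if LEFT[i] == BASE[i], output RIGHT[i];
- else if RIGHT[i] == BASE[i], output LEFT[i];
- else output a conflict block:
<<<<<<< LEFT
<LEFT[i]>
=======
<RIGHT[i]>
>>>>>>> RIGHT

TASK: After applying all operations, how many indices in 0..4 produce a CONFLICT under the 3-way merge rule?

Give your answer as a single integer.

Final LEFT:  [golf, alpha, alpha, bravo, delta]
Final RIGHT: [bravo, echo, echo, foxtrot, delta]
i=0: L=golf, R=bravo=BASE -> take LEFT -> golf
i=1: L=alpha=BASE, R=echo -> take RIGHT -> echo
i=2: L=alpha=BASE, R=echo -> take RIGHT -> echo
i=3: BASE=echo L=bravo R=foxtrot all differ -> CONFLICT
i=4: L=delta R=delta -> agree -> delta
Conflict count: 1

Answer: 1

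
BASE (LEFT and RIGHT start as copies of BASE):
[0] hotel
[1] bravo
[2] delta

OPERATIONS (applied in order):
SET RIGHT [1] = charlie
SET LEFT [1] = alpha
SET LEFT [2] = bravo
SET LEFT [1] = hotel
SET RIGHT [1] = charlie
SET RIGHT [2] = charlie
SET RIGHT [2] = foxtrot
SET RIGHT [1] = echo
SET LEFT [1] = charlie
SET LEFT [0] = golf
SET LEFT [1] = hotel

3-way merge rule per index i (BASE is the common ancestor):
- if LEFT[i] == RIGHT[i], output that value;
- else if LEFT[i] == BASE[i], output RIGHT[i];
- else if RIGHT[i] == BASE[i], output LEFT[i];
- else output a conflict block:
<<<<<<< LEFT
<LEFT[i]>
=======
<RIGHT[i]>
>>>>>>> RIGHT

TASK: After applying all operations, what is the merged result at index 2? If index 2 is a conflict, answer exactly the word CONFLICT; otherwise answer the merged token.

Answer: CONFLICT

Derivation:
Final LEFT:  [golf, hotel, bravo]
Final RIGHT: [hotel, echo, foxtrot]
i=0: L=golf, R=hotel=BASE -> take LEFT -> golf
i=1: BASE=bravo L=hotel R=echo all differ -> CONFLICT
i=2: BASE=delta L=bravo R=foxtrot all differ -> CONFLICT
Index 2 -> CONFLICT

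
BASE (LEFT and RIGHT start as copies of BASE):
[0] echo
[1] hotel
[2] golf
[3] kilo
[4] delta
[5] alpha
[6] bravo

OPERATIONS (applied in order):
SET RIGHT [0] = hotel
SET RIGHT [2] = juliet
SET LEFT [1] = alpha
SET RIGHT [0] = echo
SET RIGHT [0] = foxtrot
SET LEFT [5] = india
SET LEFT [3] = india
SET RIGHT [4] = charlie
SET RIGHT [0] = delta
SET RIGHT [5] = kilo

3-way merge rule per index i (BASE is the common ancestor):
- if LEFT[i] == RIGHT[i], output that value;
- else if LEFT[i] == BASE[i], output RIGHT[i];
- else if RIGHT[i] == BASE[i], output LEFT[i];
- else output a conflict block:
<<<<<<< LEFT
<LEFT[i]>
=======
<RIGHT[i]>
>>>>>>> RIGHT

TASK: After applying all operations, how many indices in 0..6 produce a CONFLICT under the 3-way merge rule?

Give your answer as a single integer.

Answer: 1

Derivation:
Final LEFT:  [echo, alpha, golf, india, delta, india, bravo]
Final RIGHT: [delta, hotel, juliet, kilo, charlie, kilo, bravo]
i=0: L=echo=BASE, R=delta -> take RIGHT -> delta
i=1: L=alpha, R=hotel=BASE -> take LEFT -> alpha
i=2: L=golf=BASE, R=juliet -> take RIGHT -> juliet
i=3: L=india, R=kilo=BASE -> take LEFT -> india
i=4: L=delta=BASE, R=charlie -> take RIGHT -> charlie
i=5: BASE=alpha L=india R=kilo all differ -> CONFLICT
i=6: L=bravo R=bravo -> agree -> bravo
Conflict count: 1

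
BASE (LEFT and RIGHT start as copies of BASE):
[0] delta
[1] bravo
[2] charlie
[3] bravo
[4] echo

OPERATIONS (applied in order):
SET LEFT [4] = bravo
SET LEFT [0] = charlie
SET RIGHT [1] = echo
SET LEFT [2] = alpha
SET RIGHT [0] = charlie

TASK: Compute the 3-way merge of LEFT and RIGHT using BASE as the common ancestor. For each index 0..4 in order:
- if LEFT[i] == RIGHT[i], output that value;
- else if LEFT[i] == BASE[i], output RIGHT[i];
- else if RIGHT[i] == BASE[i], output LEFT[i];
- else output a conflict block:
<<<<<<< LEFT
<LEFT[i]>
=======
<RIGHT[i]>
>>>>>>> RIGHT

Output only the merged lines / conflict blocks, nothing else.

Final LEFT:  [charlie, bravo, alpha, bravo, bravo]
Final RIGHT: [charlie, echo, charlie, bravo, echo]
i=0: L=charlie R=charlie -> agree -> charlie
i=1: L=bravo=BASE, R=echo -> take RIGHT -> echo
i=2: L=alpha, R=charlie=BASE -> take LEFT -> alpha
i=3: L=bravo R=bravo -> agree -> bravo
i=4: L=bravo, R=echo=BASE -> take LEFT -> bravo

Answer: charlie
echo
alpha
bravo
bravo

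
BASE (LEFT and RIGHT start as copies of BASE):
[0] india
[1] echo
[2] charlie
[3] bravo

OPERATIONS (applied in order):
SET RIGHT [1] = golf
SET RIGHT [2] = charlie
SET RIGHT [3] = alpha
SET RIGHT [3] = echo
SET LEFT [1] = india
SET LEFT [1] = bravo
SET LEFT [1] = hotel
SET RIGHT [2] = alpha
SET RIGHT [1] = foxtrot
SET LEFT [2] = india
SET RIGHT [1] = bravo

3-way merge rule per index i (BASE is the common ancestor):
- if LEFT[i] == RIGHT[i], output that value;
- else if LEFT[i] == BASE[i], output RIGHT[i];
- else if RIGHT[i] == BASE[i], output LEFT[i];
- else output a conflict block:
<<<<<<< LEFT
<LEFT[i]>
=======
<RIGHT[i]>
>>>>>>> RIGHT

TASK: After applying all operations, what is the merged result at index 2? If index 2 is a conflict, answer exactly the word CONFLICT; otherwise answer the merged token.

Final LEFT:  [india, hotel, india, bravo]
Final RIGHT: [india, bravo, alpha, echo]
i=0: L=india R=india -> agree -> india
i=1: BASE=echo L=hotel R=bravo all differ -> CONFLICT
i=2: BASE=charlie L=india R=alpha all differ -> CONFLICT
i=3: L=bravo=BASE, R=echo -> take RIGHT -> echo
Index 2 -> CONFLICT

Answer: CONFLICT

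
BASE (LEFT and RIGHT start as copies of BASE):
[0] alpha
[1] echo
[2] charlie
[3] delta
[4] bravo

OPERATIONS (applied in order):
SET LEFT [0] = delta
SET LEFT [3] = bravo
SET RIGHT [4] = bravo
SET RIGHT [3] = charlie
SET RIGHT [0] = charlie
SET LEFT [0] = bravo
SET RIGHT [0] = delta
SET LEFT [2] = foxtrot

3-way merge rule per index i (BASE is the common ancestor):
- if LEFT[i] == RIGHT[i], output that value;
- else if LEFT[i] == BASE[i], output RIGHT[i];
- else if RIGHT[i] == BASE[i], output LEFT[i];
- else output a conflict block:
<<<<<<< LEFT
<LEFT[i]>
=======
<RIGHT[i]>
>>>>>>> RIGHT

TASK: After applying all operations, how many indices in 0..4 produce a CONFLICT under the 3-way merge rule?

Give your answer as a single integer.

Final LEFT:  [bravo, echo, foxtrot, bravo, bravo]
Final RIGHT: [delta, echo, charlie, charlie, bravo]
i=0: BASE=alpha L=bravo R=delta all differ -> CONFLICT
i=1: L=echo R=echo -> agree -> echo
i=2: L=foxtrot, R=charlie=BASE -> take LEFT -> foxtrot
i=3: BASE=delta L=bravo R=charlie all differ -> CONFLICT
i=4: L=bravo R=bravo -> agree -> bravo
Conflict count: 2

Answer: 2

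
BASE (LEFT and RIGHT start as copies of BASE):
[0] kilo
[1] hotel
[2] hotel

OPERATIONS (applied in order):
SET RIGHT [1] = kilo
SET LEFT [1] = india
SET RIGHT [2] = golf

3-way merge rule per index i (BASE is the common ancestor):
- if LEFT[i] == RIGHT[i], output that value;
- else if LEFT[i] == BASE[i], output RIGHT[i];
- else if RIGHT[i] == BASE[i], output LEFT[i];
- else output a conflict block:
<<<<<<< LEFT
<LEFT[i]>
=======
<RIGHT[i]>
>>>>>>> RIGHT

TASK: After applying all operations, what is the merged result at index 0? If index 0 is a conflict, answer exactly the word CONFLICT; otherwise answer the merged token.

Final LEFT:  [kilo, india, hotel]
Final RIGHT: [kilo, kilo, golf]
i=0: L=kilo R=kilo -> agree -> kilo
i=1: BASE=hotel L=india R=kilo all differ -> CONFLICT
i=2: L=hotel=BASE, R=golf -> take RIGHT -> golf
Index 0 -> kilo

Answer: kilo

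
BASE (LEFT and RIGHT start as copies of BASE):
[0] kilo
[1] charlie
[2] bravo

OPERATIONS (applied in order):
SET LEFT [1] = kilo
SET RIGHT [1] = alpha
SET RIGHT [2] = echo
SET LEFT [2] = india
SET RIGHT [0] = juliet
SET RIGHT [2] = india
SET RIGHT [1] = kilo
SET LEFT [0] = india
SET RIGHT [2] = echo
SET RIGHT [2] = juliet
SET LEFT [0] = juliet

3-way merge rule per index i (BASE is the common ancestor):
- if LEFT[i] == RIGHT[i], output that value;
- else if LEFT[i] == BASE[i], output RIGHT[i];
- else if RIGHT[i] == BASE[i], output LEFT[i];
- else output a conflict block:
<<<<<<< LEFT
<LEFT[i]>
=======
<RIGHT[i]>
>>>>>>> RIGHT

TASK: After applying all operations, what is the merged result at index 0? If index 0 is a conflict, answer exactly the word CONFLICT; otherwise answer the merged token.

Answer: juliet

Derivation:
Final LEFT:  [juliet, kilo, india]
Final RIGHT: [juliet, kilo, juliet]
i=0: L=juliet R=juliet -> agree -> juliet
i=1: L=kilo R=kilo -> agree -> kilo
i=2: BASE=bravo L=india R=juliet all differ -> CONFLICT
Index 0 -> juliet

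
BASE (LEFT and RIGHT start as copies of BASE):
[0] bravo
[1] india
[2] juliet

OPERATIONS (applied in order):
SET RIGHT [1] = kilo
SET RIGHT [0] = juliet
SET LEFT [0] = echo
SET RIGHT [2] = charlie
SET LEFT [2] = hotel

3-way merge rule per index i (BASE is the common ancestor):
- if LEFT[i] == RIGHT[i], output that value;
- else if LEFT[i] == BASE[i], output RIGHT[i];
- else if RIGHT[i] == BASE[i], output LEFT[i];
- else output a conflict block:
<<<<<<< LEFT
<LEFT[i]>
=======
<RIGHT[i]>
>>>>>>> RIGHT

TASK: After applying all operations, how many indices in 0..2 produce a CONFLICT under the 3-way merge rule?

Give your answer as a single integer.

Final LEFT:  [echo, india, hotel]
Final RIGHT: [juliet, kilo, charlie]
i=0: BASE=bravo L=echo R=juliet all differ -> CONFLICT
i=1: L=india=BASE, R=kilo -> take RIGHT -> kilo
i=2: BASE=juliet L=hotel R=charlie all differ -> CONFLICT
Conflict count: 2

Answer: 2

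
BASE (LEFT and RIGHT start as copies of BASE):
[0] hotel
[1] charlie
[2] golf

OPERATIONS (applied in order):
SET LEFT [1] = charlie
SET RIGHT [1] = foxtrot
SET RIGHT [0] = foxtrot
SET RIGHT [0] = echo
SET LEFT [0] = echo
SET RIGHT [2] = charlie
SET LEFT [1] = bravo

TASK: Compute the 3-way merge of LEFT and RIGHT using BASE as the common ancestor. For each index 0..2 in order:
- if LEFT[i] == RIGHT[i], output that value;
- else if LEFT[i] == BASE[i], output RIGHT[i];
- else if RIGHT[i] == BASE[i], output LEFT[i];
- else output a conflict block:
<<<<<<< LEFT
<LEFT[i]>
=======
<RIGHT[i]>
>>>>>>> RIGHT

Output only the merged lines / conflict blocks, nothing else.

Final LEFT:  [echo, bravo, golf]
Final RIGHT: [echo, foxtrot, charlie]
i=0: L=echo R=echo -> agree -> echo
i=1: BASE=charlie L=bravo R=foxtrot all differ -> CONFLICT
i=2: L=golf=BASE, R=charlie -> take RIGHT -> charlie

Answer: echo
<<<<<<< LEFT
bravo
=======
foxtrot
>>>>>>> RIGHT
charlie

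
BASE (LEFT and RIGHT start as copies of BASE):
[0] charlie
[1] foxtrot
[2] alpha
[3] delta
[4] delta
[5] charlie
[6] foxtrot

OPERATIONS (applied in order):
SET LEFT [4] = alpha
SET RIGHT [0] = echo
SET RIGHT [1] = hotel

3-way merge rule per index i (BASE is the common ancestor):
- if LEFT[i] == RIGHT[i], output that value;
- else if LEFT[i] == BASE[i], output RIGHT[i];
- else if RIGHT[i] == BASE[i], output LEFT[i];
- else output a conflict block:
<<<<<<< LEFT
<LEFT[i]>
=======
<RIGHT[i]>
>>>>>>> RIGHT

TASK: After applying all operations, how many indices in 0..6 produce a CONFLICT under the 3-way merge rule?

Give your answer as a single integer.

Answer: 0

Derivation:
Final LEFT:  [charlie, foxtrot, alpha, delta, alpha, charlie, foxtrot]
Final RIGHT: [echo, hotel, alpha, delta, delta, charlie, foxtrot]
i=0: L=charlie=BASE, R=echo -> take RIGHT -> echo
i=1: L=foxtrot=BASE, R=hotel -> take RIGHT -> hotel
i=2: L=alpha R=alpha -> agree -> alpha
i=3: L=delta R=delta -> agree -> delta
i=4: L=alpha, R=delta=BASE -> take LEFT -> alpha
i=5: L=charlie R=charlie -> agree -> charlie
i=6: L=foxtrot R=foxtrot -> agree -> foxtrot
Conflict count: 0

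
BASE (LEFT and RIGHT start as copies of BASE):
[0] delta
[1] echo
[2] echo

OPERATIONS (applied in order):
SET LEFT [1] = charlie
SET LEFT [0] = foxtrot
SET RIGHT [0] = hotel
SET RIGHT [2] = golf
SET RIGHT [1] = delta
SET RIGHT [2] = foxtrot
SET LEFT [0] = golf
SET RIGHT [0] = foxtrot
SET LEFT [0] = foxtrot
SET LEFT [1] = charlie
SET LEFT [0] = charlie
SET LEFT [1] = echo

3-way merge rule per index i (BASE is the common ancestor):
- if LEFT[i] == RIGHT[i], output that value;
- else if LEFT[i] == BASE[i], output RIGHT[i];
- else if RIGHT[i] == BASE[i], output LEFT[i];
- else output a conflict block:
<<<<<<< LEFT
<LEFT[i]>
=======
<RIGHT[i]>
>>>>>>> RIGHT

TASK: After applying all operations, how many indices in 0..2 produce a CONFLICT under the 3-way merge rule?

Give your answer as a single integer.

Final LEFT:  [charlie, echo, echo]
Final RIGHT: [foxtrot, delta, foxtrot]
i=0: BASE=delta L=charlie R=foxtrot all differ -> CONFLICT
i=1: L=echo=BASE, R=delta -> take RIGHT -> delta
i=2: L=echo=BASE, R=foxtrot -> take RIGHT -> foxtrot
Conflict count: 1

Answer: 1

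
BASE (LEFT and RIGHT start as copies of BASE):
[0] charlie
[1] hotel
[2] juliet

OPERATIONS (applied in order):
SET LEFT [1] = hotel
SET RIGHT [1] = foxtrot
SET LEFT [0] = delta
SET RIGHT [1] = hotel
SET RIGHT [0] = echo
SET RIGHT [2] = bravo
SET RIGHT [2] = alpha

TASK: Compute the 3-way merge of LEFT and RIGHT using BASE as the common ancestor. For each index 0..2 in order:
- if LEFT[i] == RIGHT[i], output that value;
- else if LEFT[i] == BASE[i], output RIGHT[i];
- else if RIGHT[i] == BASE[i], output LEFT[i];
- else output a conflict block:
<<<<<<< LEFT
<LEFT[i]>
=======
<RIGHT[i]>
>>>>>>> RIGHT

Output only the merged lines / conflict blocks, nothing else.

Final LEFT:  [delta, hotel, juliet]
Final RIGHT: [echo, hotel, alpha]
i=0: BASE=charlie L=delta R=echo all differ -> CONFLICT
i=1: L=hotel R=hotel -> agree -> hotel
i=2: L=juliet=BASE, R=alpha -> take RIGHT -> alpha

Answer: <<<<<<< LEFT
delta
=======
echo
>>>>>>> RIGHT
hotel
alpha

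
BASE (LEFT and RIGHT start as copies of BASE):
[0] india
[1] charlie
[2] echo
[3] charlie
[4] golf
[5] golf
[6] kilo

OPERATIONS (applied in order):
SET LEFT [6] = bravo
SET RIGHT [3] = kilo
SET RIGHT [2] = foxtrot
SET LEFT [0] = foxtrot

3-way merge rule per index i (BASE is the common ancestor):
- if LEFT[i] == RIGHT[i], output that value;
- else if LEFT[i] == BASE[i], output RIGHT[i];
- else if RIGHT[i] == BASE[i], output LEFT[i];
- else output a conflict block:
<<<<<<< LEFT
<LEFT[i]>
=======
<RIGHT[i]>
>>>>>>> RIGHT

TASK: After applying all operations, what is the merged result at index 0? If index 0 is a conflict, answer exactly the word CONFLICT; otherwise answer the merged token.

Final LEFT:  [foxtrot, charlie, echo, charlie, golf, golf, bravo]
Final RIGHT: [india, charlie, foxtrot, kilo, golf, golf, kilo]
i=0: L=foxtrot, R=india=BASE -> take LEFT -> foxtrot
i=1: L=charlie R=charlie -> agree -> charlie
i=2: L=echo=BASE, R=foxtrot -> take RIGHT -> foxtrot
i=3: L=charlie=BASE, R=kilo -> take RIGHT -> kilo
i=4: L=golf R=golf -> agree -> golf
i=5: L=golf R=golf -> agree -> golf
i=6: L=bravo, R=kilo=BASE -> take LEFT -> bravo
Index 0 -> foxtrot

Answer: foxtrot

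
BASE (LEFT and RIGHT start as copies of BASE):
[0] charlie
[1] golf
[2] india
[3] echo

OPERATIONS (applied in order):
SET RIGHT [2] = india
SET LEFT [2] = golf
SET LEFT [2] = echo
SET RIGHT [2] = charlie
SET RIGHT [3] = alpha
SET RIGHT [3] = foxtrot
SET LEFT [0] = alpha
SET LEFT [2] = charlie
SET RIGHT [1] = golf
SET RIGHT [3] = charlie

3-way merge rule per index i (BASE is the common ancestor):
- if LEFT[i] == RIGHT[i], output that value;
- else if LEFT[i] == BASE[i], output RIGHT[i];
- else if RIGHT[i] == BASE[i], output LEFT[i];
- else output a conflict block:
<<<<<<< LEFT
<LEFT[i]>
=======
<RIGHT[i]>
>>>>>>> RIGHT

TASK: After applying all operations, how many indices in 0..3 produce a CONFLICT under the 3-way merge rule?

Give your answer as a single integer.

Answer: 0

Derivation:
Final LEFT:  [alpha, golf, charlie, echo]
Final RIGHT: [charlie, golf, charlie, charlie]
i=0: L=alpha, R=charlie=BASE -> take LEFT -> alpha
i=1: L=golf R=golf -> agree -> golf
i=2: L=charlie R=charlie -> agree -> charlie
i=3: L=echo=BASE, R=charlie -> take RIGHT -> charlie
Conflict count: 0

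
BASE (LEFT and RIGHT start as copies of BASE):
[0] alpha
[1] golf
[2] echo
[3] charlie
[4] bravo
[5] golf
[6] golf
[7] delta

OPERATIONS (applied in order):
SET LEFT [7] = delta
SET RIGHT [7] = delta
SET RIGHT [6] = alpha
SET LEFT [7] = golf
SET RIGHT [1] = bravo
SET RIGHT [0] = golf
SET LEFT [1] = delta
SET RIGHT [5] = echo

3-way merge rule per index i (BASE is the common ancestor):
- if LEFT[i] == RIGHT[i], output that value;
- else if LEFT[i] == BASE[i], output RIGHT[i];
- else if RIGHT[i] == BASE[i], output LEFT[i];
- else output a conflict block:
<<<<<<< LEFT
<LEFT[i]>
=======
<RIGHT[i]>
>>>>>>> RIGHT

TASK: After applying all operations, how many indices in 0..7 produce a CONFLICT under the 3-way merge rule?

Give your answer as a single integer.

Answer: 1

Derivation:
Final LEFT:  [alpha, delta, echo, charlie, bravo, golf, golf, golf]
Final RIGHT: [golf, bravo, echo, charlie, bravo, echo, alpha, delta]
i=0: L=alpha=BASE, R=golf -> take RIGHT -> golf
i=1: BASE=golf L=delta R=bravo all differ -> CONFLICT
i=2: L=echo R=echo -> agree -> echo
i=3: L=charlie R=charlie -> agree -> charlie
i=4: L=bravo R=bravo -> agree -> bravo
i=5: L=golf=BASE, R=echo -> take RIGHT -> echo
i=6: L=golf=BASE, R=alpha -> take RIGHT -> alpha
i=7: L=golf, R=delta=BASE -> take LEFT -> golf
Conflict count: 1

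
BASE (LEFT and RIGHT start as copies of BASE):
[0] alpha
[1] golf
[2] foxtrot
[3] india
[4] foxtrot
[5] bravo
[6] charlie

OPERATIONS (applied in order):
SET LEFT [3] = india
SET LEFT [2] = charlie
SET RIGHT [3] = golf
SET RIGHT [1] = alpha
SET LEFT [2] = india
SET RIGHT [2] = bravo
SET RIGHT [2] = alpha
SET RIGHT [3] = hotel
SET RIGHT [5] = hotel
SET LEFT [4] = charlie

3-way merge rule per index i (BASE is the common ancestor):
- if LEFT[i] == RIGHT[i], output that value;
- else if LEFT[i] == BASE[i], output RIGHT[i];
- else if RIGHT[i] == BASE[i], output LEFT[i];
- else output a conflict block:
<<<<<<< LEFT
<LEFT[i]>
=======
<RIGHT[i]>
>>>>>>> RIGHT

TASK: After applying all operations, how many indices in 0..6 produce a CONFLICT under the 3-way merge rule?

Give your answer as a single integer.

Answer: 1

Derivation:
Final LEFT:  [alpha, golf, india, india, charlie, bravo, charlie]
Final RIGHT: [alpha, alpha, alpha, hotel, foxtrot, hotel, charlie]
i=0: L=alpha R=alpha -> agree -> alpha
i=1: L=golf=BASE, R=alpha -> take RIGHT -> alpha
i=2: BASE=foxtrot L=india R=alpha all differ -> CONFLICT
i=3: L=india=BASE, R=hotel -> take RIGHT -> hotel
i=4: L=charlie, R=foxtrot=BASE -> take LEFT -> charlie
i=5: L=bravo=BASE, R=hotel -> take RIGHT -> hotel
i=6: L=charlie R=charlie -> agree -> charlie
Conflict count: 1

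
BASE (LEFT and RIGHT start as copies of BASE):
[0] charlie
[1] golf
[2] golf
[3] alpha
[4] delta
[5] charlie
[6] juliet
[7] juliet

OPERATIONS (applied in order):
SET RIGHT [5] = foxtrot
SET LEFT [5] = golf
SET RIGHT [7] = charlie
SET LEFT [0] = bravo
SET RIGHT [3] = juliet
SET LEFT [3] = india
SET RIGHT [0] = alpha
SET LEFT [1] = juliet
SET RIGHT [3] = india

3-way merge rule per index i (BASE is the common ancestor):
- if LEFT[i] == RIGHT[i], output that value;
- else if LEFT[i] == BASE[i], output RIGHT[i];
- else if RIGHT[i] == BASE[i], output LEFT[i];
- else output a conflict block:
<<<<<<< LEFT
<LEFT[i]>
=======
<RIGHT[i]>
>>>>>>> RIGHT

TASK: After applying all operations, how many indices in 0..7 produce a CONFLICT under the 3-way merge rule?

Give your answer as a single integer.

Final LEFT:  [bravo, juliet, golf, india, delta, golf, juliet, juliet]
Final RIGHT: [alpha, golf, golf, india, delta, foxtrot, juliet, charlie]
i=0: BASE=charlie L=bravo R=alpha all differ -> CONFLICT
i=1: L=juliet, R=golf=BASE -> take LEFT -> juliet
i=2: L=golf R=golf -> agree -> golf
i=3: L=india R=india -> agree -> india
i=4: L=delta R=delta -> agree -> delta
i=5: BASE=charlie L=golf R=foxtrot all differ -> CONFLICT
i=6: L=juliet R=juliet -> agree -> juliet
i=7: L=juliet=BASE, R=charlie -> take RIGHT -> charlie
Conflict count: 2

Answer: 2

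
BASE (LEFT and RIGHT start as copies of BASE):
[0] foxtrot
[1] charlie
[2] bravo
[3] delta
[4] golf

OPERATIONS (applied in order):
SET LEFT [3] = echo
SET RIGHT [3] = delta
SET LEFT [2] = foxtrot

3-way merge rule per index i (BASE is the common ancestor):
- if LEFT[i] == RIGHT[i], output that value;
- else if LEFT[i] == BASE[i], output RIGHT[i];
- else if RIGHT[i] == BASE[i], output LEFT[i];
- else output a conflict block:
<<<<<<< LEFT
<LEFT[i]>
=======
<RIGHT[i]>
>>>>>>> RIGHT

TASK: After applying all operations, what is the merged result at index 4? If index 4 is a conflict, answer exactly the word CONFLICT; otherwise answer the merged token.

Final LEFT:  [foxtrot, charlie, foxtrot, echo, golf]
Final RIGHT: [foxtrot, charlie, bravo, delta, golf]
i=0: L=foxtrot R=foxtrot -> agree -> foxtrot
i=1: L=charlie R=charlie -> agree -> charlie
i=2: L=foxtrot, R=bravo=BASE -> take LEFT -> foxtrot
i=3: L=echo, R=delta=BASE -> take LEFT -> echo
i=4: L=golf R=golf -> agree -> golf
Index 4 -> golf

Answer: golf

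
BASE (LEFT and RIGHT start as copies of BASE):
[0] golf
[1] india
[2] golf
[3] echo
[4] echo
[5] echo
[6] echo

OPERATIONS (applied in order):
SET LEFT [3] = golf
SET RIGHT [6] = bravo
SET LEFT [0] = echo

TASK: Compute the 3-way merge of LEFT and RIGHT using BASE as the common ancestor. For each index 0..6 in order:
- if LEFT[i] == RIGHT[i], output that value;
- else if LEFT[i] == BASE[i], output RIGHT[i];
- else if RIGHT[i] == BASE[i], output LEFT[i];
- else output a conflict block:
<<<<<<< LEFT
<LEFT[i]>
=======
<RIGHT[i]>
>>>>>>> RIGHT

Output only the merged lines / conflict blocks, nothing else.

Final LEFT:  [echo, india, golf, golf, echo, echo, echo]
Final RIGHT: [golf, india, golf, echo, echo, echo, bravo]
i=0: L=echo, R=golf=BASE -> take LEFT -> echo
i=1: L=india R=india -> agree -> india
i=2: L=golf R=golf -> agree -> golf
i=3: L=golf, R=echo=BASE -> take LEFT -> golf
i=4: L=echo R=echo -> agree -> echo
i=5: L=echo R=echo -> agree -> echo
i=6: L=echo=BASE, R=bravo -> take RIGHT -> bravo

Answer: echo
india
golf
golf
echo
echo
bravo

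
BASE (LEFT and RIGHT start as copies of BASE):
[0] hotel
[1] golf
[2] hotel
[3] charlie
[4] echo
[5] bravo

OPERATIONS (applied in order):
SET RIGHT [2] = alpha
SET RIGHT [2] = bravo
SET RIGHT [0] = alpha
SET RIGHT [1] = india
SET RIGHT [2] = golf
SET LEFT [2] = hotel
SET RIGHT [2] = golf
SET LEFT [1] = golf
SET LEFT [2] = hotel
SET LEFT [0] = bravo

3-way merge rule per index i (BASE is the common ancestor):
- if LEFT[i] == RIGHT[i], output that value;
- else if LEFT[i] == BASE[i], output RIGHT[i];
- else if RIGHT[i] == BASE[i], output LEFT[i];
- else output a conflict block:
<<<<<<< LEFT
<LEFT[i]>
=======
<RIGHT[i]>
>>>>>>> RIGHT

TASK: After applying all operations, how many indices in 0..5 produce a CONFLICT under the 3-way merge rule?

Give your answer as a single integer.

Final LEFT:  [bravo, golf, hotel, charlie, echo, bravo]
Final RIGHT: [alpha, india, golf, charlie, echo, bravo]
i=0: BASE=hotel L=bravo R=alpha all differ -> CONFLICT
i=1: L=golf=BASE, R=india -> take RIGHT -> india
i=2: L=hotel=BASE, R=golf -> take RIGHT -> golf
i=3: L=charlie R=charlie -> agree -> charlie
i=4: L=echo R=echo -> agree -> echo
i=5: L=bravo R=bravo -> agree -> bravo
Conflict count: 1

Answer: 1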